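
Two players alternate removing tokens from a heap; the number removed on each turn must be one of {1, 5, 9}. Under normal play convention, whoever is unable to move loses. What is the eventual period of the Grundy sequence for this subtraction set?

n :  0  1  2  3  4  5  6  7  8  9 10 11 12 13 14
G :  0  1  0  1  0  1  0  1  0  1  0  1  0  1  0
G(n+2) = G(n) holds for n = 0,…,8 (a full window of length max(S) = 9), so the sequence is purely periodic with period 2.

2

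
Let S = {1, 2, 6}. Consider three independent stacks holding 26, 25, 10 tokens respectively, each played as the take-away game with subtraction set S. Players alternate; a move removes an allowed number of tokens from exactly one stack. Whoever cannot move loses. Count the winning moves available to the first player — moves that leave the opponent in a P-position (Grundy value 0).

All stacks use S = {1, 2, 6}:
G(0) = 0
G(1) = mex{0} = 1
G(2) = mex{1,0} = 2
G(3) = mex{2,1} = 0
G(4) = mex{0,2} = 1
G(5) = mex{1,0} = 2
G(6) = mex{2,1,0} = 3
G(7) = mex{3,2,1} = 0
G(8) = mex{0,3,2} = 1
G(9) = mex{1,0,0} = 2
G(10) = mex{2,1,1} = 0
G(11) = mex{0,2,2} = 1
G(12) = mex{1,0,3} = 2
G(13) = mex{2,1,0} = 3
G(14) = mex{3,2,1} = 0
G(15) = mex{0,3,2} = 1
G(16) = mex{1,0,0} = 2
G(17) = mex{2,1,1} = 0
G(18) = mex{0,2,2} = 1
G(19) = mex{1,0,3} = 2
G(20) = mex{2,1,0} = 3
G(21) = mex{3,2,1} = 0
G(22) = mex{0,3,2} = 1
G(23) = mex{1,0,0} = 2
G(24) = mex{2,1,1} = 0
G(25) = mex{0,2,2} = 1
G(26) = mex{1,0,3} = 2
Stack A: G(26) = 2.
Stack B: G(25) = 1.
Stack C: G(10) = 0.
Combined Grundy value = 2 ⊕ 1 ⊕ 0 = 3.
A winning move leaves total XOR = 0, i.e. changes one component's Grundy value g to g ⊕ X where X is the current total.
Stack A: need g' = 2⊕3 = 1. Options: 26−1→G=1, 26−2→G=0, 26−6→G=3. Hits: 1.
Stack B: need g' = 1⊕3 = 2. Options: 25−1→G=0, 25−2→G=2, 25−6→G=2. Hits: 2.
Stack C: need g' = 0⊕3 = 3. Options: 10−1→G=2, 10−2→G=1, 10−6→G=1. Hits: 0.

3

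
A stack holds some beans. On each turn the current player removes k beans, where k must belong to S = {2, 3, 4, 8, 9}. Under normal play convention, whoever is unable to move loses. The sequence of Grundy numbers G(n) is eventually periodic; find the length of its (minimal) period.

6

G(0) = 0
G(1) = mex{} = 0
G(2) = mex{0} = 1
G(3) = mex{0,0} = 1
G(4) = mex{1,0,0} = 2
G(5) = mex{1,1,0} = 2
G(6) = mex{2,1,1} = 0
G(7) = mex{2,2,1} = 0
G(8) = mex{0,2,2,0} = 1
G(9) = mex{0,0,2,0,0} = 1
G(10) = mex{1,0,0,1,0} = 2
G(11) = mex{1,1,0,1,1} = 2
G(12) = mex{2,1,1,2,1} = 0
G(13) = mex{2,2,1,2,2} = 0
G(14) = mex{0,2,2,0,2} = 1
G(15) = mex{0,0,2,0,0} = 1
G(16) = mex{1,0,0,1,0} = 2
G(n+6) = G(n) holds for n = 0,…,8 (a full window of length max(S) = 9), so the sequence is purely periodic with period 6.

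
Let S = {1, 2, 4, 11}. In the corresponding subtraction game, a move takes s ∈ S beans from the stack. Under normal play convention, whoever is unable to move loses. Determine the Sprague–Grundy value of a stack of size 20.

2

n :  0  1  2  3  4  5  6  7  8  9 10 11 12 13 14 15 16 17 18 19 20
G :  0  1  2  0  1  2  0  1  2  0  1  2  0  1  2  0  1  2  0  1  2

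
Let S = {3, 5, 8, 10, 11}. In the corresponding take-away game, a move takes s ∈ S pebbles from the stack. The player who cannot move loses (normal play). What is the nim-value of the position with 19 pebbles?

G(0) = 0
G(1) = mex{} = 0
G(2) = mex{} = 0
G(3) = mex{0} = 1
G(4) = mex{0} = 1
G(5) = mex{0,0} = 1
G(6) = mex{1,0} = 2
G(7) = mex{1,0} = 2
G(8) = mex{1,1,0} = 2
G(9) = mex{2,1,0} = 3
G(10) = mex{2,1,0,0} = 3
G(11) = mex{2,2,1,0,0} = 3
G(12) = mex{3,2,1,0,0} = 4
G(13) = mex{3,2,1,1,0} = 4
G(14) = mex{3,3,2,1,1} = 0
G(15) = mex{4,3,2,1,1} = 0
G(16) = mex{4,3,2,2,1} = 0
G(17) = mex{0,4,3,2,2} = 1
G(18) = mex{0,4,3,2,2} = 1
G(19) = mex{0,0,3,3,2} = 1

1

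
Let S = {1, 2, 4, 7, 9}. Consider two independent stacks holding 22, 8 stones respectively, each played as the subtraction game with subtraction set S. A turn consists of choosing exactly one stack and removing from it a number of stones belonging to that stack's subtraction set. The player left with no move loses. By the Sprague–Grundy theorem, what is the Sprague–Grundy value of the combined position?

2

All stacks use S = {1, 2, 4, 7, 9}:
n :  0  1  2  3  4  5  6  7  8  9 10 11 12 13 14 15 16 17 18 19 20 21 22
G :  0  1  2  0  1  2  0  1  2  3  4  0  1  2  0  1  2  0  1  2  3  4  0
Stack A: G(22) = 0.
Stack B: G(8) = 2.
Combined Grundy value = 0 ⊕ 2 = 2.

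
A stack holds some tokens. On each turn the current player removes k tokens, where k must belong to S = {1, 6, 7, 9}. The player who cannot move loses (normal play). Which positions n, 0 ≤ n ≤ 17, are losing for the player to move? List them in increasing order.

0, 2, 4, 12, 14, 16

G(0) = 0
G(1) = mex{0} = 1
G(2) = mex{1} = 0
G(3) = mex{0} = 1
G(4) = mex{1} = 0
G(5) = mex{0} = 1
G(6) = mex{1,0} = 2
G(7) = mex{2,1,0} = 3
G(8) = mex{3,0,1} = 2
G(9) = mex{2,1,0,0} = 3
G(10) = mex{3,0,1,1} = 2
G(11) = mex{2,1,0,0} = 3
G(12) = mex{3,2,1,1} = 0
G(13) = mex{0,3,2,0} = 1
G(14) = mex{1,2,3,1} = 0
G(15) = mex{0,3,2,2} = 1
G(16) = mex{1,2,3,3} = 0
G(17) = mex{0,3,2,2} = 1
P-positions are exactly the n with G(n) = 0.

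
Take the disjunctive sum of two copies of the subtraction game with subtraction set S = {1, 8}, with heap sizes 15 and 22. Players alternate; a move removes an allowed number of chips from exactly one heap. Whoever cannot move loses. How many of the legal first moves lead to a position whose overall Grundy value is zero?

0

All heaps use S = {1, 8}:
n :  0  1  2  3  4  5  6  7  8  9 10 11 12 13 14 15 16 17 18 19 20 21 22
G :  0  1  0  1  0  1  0  1  2  0  1  0  1  0  1  0  1  2  0  1  0  1  0
Heap A: G(15) = 0.
Heap B: G(22) = 0.
Combined Grundy value = 0 ⊕ 0 = 0.
A winning move leaves total XOR = 0, i.e. changes one component's Grundy value g to g ⊕ X where X is the current total.
Heap A: target g' = 0⊕0 = 0, but every legal move changes the Grundy value (mex property), so 0 moves.
Heap B: target g' = 0⊕0 = 0, but every legal move changes the Grundy value (mex property), so 0 moves.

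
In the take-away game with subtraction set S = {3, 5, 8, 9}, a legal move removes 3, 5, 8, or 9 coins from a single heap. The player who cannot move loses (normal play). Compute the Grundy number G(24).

G(0) = 0
G(1) = mex{} = 0
G(2) = mex{} = 0
G(3) = mex{0} = 1
G(4) = mex{0} = 1
G(5) = mex{0,0} = 1
G(6) = mex{1,0} = 2
G(7) = mex{1,0} = 2
G(8) = mex{1,1,0} = 2
G(9) = mex{2,1,0,0} = 3
G(10) = mex{2,1,0,0} = 3
G(11) = mex{2,2,1,0} = 3
G(12) = mex{3,2,1,1} = 0
G(13) = mex{3,2,1,1} = 0
G(14) = mex{3,3,2,1} = 0
G(15) = mex{0,3,2,2} = 1
G(16) = mex{0,3,2,2} = 1
G(17) = mex{0,0,3,2} = 1
G(18) = mex{1,0,3,3} = 2
G(19) = mex{1,0,3,3} = 2
G(20) = mex{1,1,0,3} = 2
G(21) = mex{2,1,0,0} = 3
G(22) = mex{2,1,0,0} = 3
G(23) = mex{2,2,1,0} = 3
G(24) = mex{3,2,1,1} = 0

0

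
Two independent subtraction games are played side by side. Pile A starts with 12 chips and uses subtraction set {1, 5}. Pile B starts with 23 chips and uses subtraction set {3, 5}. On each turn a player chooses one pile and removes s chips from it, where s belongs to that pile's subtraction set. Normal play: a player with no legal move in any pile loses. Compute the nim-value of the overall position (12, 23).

Pile A, S = {1, 5}:
n :  0  1  2  3  4  5  6  7  8  9 10 11 12
G :  0  1  0  1  0  1  0  1  0  1  0  1  0
G_A(12) = 0.
Pile B, S = {3, 5}:
G(0) = 0
G(1) = mex{} = 0
G(2) = mex{} = 0
G(3) = mex{0} = 1
G(4) = mex{0} = 1
G(5) = mex{0,0} = 1
G(6) = mex{1,0} = 2
G(7) = mex{1,0} = 2
G(8) = mex{1,1} = 0
G(9) = mex{2,1} = 0
G(10) = mex{2,1} = 0
G(11) = mex{0,2} = 1
G(12) = mex{0,2} = 1
G(13) = mex{0,0} = 1
G(14) = mex{1,0} = 2
G(15) = mex{1,0} = 2
G(16) = mex{1,1} = 0
G(17) = mex{2,1} = 0
G(18) = mex{2,1} = 0
G(19) = mex{0,2} = 1
G(20) = mex{0,2} = 1
G(21) = mex{0,0} = 1
G(22) = mex{1,0} = 2
G(23) = mex{1,0} = 2
G_B(23) = 2.
Combined Grundy value = 0 ⊕ 2 = 2.

2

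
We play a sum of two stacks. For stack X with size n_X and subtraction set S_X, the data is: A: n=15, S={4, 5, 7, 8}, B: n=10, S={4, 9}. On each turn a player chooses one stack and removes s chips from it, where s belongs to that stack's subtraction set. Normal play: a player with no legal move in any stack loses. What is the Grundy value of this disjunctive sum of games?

2

Stack A, S = {4, 5, 7, 8}:
G(0) = 0
G(1) = mex{} = 0
G(2) = mex{} = 0
G(3) = mex{} = 0
G(4) = mex{0} = 1
G(5) = mex{0,0} = 1
G(6) = mex{0,0} = 1
G(7) = mex{0,0,0} = 1
G(8) = mex{1,0,0,0} = 2
G(9) = mex{1,1,0,0} = 2
G(10) = mex{1,1,0,0} = 2
G(11) = mex{1,1,1,0} = 2
G(12) = mex{2,1,1,1} = 0
G(13) = mex{2,2,1,1} = 0
G(14) = mex{2,2,1,1} = 0
G(15) = mex{2,2,2,1} = 0
G_A(15) = 0.
Stack B, S = {4, 9}:
G(0) = 0
G(1) = mex{} = 0
G(2) = mex{} = 0
G(3) = mex{} = 0
G(4) = mex{0} = 1
G(5) = mex{0} = 1
G(6) = mex{0} = 1
G(7) = mex{0} = 1
G(8) = mex{1} = 0
G(9) = mex{1,0} = 2
G(10) = mex{1,0} = 2
G_B(10) = 2.
Combined Grundy value = 0 ⊕ 2 = 2.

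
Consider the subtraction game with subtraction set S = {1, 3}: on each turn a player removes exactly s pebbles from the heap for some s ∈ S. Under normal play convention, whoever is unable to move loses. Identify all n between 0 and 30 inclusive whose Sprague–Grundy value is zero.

G(0) = 0
G(1) = mex{0} = 1
G(2) = mex{1} = 0
G(3) = mex{0,0} = 1
G(4) = mex{1,1} = 0
G(5) = mex{0,0} = 1
G(6) = mex{1,1} = 0
G(7) = mex{0,0} = 1
G(8) = mex{1,1} = 0
G(9) = mex{0,0} = 1
G(10) = mex{1,1} = 0
G(11) = mex{0,0} = 1
G(12) = mex{1,1} = 0
G(13) = mex{0,0} = 1
G(14) = mex{1,1} = 0
G(15) = mex{0,0} = 1
G(16) = mex{1,1} = 0
G(17) = mex{0,0} = 1
G(18) = mex{1,1} = 0
G(19) = mex{0,0} = 1
G(20) = mex{1,1} = 0
G(21) = mex{0,0} = 1
G(22) = mex{1,1} = 0
G(23) = mex{0,0} = 1
G(24) = mex{1,1} = 0
G(25) = mex{0,0} = 1
G(26) = mex{1,1} = 0
G(27) = mex{0,0} = 1
G(28) = mex{1,1} = 0
G(29) = mex{0,0} = 1
G(30) = mex{1,1} = 0
P-positions are exactly the n with G(n) = 0.

0, 2, 4, 6, 8, 10, 12, 14, 16, 18, 20, 22, 24, 26, 28, 30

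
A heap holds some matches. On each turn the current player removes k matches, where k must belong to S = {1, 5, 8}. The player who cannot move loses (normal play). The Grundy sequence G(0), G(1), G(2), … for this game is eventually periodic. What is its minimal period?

G(0) = 0
G(1) = mex{0} = 1
G(2) = mex{1} = 0
G(3) = mex{0} = 1
G(4) = mex{1} = 0
G(5) = mex{0,0} = 1
G(6) = mex{1,1} = 0
G(7) = mex{0,0} = 1
G(8) = mex{1,1,0} = 2
G(9) = mex{2,0,1} = 3
G(10) = mex{3,1,0} = 2
G(11) = mex{2,0,1} = 3
G(12) = mex{3,1,0} = 2
G(13) = mex{2,2,1} = 0
G(14) = mex{0,3,0} = 1
G(15) = mex{1,2,1} = 0
G(16) = mex{0,3,2} = 1
G(17) = mex{1,2,3} = 0
G(18) = mex{0,0,2} = 1
G(19) = mex{1,1,3} = 0
G(20) = mex{0,0,2} = 1
G(21) = mex{1,1,0} = 2
G(22) = mex{2,0,1} = 3
G(23) = mex{3,1,0} = 2
G(24) = mex{2,0,1} = 3
G(25) = mex{3,1,0} = 2
G(26) = mex{2,2,1} = 0
G(27) = mex{0,3,0} = 1
G(n+13) = G(n) holds for n = 0,…,7 (a full window of length max(S) = 8), so the sequence is purely periodic with period 13.

13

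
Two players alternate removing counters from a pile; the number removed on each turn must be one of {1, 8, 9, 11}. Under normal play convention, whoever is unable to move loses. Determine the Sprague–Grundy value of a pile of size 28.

G(0) = 0
G(1) = mex{0} = 1
G(2) = mex{1} = 0
G(3) = mex{0} = 1
G(4) = mex{1} = 0
G(5) = mex{0} = 1
G(6) = mex{1} = 0
G(7) = mex{0} = 1
G(8) = mex{1,0} = 2
G(9) = mex{2,1,0} = 3
G(10) = mex{3,0,1} = 2
G(11) = mex{2,1,0,0} = 3
G(12) = mex{3,0,1,1} = 2
G(13) = mex{2,1,0,0} = 3
G(14) = mex{3,0,1,1} = 2
G(15) = mex{2,1,0,0} = 3
G(16) = mex{3,2,1,1} = 0
G(17) = mex{0,3,2,0} = 1
G(18) = mex{1,2,3,1} = 0
G(19) = mex{0,3,2,2} = 1
G(20) = mex{1,2,3,3} = 0
G(21) = mex{0,3,2,2} = 1
G(22) = mex{1,2,3,3} = 0
G(23) = mex{0,3,2,2} = 1
G(24) = mex{1,0,3,3} = 2
G(25) = mex{2,1,0,2} = 3
G(26) = mex{3,0,1,3} = 2
G(27) = mex{2,1,0,0} = 3
G(28) = mex{3,0,1,1} = 2

2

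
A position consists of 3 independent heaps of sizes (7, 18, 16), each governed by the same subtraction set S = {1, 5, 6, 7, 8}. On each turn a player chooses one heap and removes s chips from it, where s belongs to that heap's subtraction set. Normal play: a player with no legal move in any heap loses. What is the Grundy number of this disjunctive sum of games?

All heaps use S = {1, 5, 6, 7, 8}:
G(0) = 0
G(1) = mex{0} = 1
G(2) = mex{1} = 0
G(3) = mex{0} = 1
G(4) = mex{1} = 0
G(5) = mex{0,0} = 1
G(6) = mex{1,1,0} = 2
G(7) = mex{2,0,1,0} = 3
G(8) = mex{3,1,0,1,0} = 2
G(9) = mex{2,0,1,0,1} = 3
G(10) = mex{3,1,0,1,0} = 2
G(11) = mex{2,2,1,0,1} = 3
G(12) = mex{3,3,2,1,0} = 4
G(13) = mex{4,2,3,2,1} = 0
G(14) = mex{0,3,2,3,2} = 1
G(15) = mex{1,2,3,2,3} = 0
G(16) = mex{0,3,2,3,2} = 1
G(17) = mex{1,4,3,2,3} = 0
G(18) = mex{0,0,4,3,2} = 1
Heap A: G(7) = 3.
Heap B: G(18) = 1.
Heap C: G(16) = 1.
Combined Grundy value = 3 ⊕ 1 ⊕ 1 = 3.

3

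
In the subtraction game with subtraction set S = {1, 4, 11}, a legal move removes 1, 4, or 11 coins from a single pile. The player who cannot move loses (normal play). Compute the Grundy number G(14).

n :  0  1  2  3  4  5  6  7  8  9 10 11 12 13 14
G :  0  1  0  1  2  0  1  0  1  2  0  1  0  1  2

2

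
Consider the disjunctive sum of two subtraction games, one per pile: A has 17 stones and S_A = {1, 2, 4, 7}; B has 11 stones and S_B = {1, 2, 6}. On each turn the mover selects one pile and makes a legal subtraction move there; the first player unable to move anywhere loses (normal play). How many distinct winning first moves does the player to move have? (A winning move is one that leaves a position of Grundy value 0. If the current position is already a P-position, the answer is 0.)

Pile A, S = {1, 2, 4, 7}:
n :  0  1  2  3  4  5  6  7  8  9 10 11 12 13 14 15 16 17
G :  0  1  2  0  1  2  0  1  2  0  1  2  0  1  2  0  1  2
G_A(17) = 2.
Pile B, S = {1, 2, 6}:
G(0) = 0
G(1) = mex{0} = 1
G(2) = mex{1,0} = 2
G(3) = mex{2,1} = 0
G(4) = mex{0,2} = 1
G(5) = mex{1,0} = 2
G(6) = mex{2,1,0} = 3
G(7) = mex{3,2,1} = 0
G(8) = mex{0,3,2} = 1
G(9) = mex{1,0,0} = 2
G(10) = mex{2,1,1} = 0
G(11) = mex{0,2,2} = 1
G_B(11) = 1.
Combined Grundy value = 2 ⊕ 1 = 3.
A winning move leaves total XOR = 0, i.e. changes one component's Grundy value g to g ⊕ X where X is the current total.
Pile A: need g' = 2⊕3 = 1. Options: 17−1→G=1, 17−2→G=0, 17−4→G=1, 17−7→G=1. Hits: 3.
Pile B: need g' = 1⊕3 = 2. Options: 11−1→G=0, 11−2→G=2, 11−6→G=2. Hits: 2.

5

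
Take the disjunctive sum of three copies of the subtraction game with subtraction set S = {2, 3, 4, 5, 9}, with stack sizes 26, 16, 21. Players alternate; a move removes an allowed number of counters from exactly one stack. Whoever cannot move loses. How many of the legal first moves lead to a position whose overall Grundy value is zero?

5

All stacks use S = {2, 3, 4, 5, 9}:
n :  0  1  2  3  4  5  6  7  8  9 10 11 12 13 14 15 16 17 18 19 20 21 22 23 24 25 26
G :  0  0  1  1  2  2  3  0  0  1  1  2  2  3  0  0  1  1  2  2  3  0  0  1  1  2  2
Stack A: G(26) = 2.
Stack B: G(16) = 1.
Stack C: G(21) = 0.
Combined Grundy value = 2 ⊕ 1 ⊕ 0 = 3.
A winning move leaves total XOR = 0, i.e. changes one component's Grundy value g to g ⊕ X where X is the current total.
Stack A: need g' = 2⊕3 = 1. Options: 26−2→G=1, 26−3→G=1, 26−4→G=0, 26−5→G=0, 26−9→G=1. Hits: 3.
Stack B: need g' = 1⊕3 = 2. Options: 16−2→G=0, 16−3→G=3, 16−4→G=2, 16−5→G=2, 16−9→G=0. Hits: 2.
Stack C: need g' = 0⊕3 = 3. Options: 21−2→G=2, 21−3→G=2, 21−4→G=1, 21−5→G=1, 21−9→G=2. Hits: 0.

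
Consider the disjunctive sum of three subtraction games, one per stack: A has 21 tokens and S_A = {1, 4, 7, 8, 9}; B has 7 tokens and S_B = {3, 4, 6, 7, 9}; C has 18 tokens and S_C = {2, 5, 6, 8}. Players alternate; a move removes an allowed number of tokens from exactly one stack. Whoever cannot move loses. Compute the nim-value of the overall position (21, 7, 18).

3

Stack A, S = {1, 4, 7, 8, 9}:
G(0) = 0
G(1) = mex{0} = 1
G(2) = mex{1} = 0
G(3) = mex{0} = 1
G(4) = mex{1,0} = 2
G(5) = mex{2,1} = 0
G(6) = mex{0,0} = 1
G(7) = mex{1,1,0} = 2
G(8) = mex{2,2,1,0} = 3
G(9) = mex{3,0,0,1,0} = 2
G(10) = mex{2,1,1,0,1} = 3
G(11) = mex{3,2,2,1,0} = 4
G(12) = mex{4,3,0,2,1} = 5
G(13) = mex{5,2,1,0,2} = 3
G(14) = mex{3,3,2,1,0} = 4
G(15) = mex{4,4,3,2,1} = 0
G(16) = mex{0,5,2,3,2} = 1
G(17) = mex{1,3,3,2,3} = 0
G(18) = mex{0,4,4,3,2} = 1
G(19) = mex{1,0,5,4,3} = 2
G(20) = mex{2,1,3,5,4} = 0
G(21) = mex{0,0,4,3,5} = 1
G_A(21) = 1.
Stack B, S = {3, 4, 6, 7, 9}:
G(0) = 0
G(1) = mex{} = 0
G(2) = mex{} = 0
G(3) = mex{0} = 1
G(4) = mex{0,0} = 1
G(5) = mex{0,0} = 1
G(6) = mex{1,0,0} = 2
G(7) = mex{1,1,0,0} = 2
G_B(7) = 2.
Stack C, S = {2, 5, 6, 8}:
n :  0  1  2  3  4  5  6  7  8  9 10 11 12 13 14 15 16 17 18
G :  0  0  1  1  0  2  1  3  2  2  3  0  2  1  0  0  1  1  0
G_C(18) = 0.
Combined Grundy value = 1 ⊕ 2 ⊕ 0 = 3.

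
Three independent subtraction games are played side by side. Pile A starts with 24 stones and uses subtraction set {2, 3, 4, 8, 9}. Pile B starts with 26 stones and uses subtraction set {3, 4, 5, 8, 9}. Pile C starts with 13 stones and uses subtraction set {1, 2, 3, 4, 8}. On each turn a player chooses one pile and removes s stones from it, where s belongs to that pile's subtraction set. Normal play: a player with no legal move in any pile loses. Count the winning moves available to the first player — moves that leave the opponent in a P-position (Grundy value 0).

Pile A, S = {2, 3, 4, 8, 9}:
G(0) = 0
G(1) = mex{} = 0
G(2) = mex{0} = 1
G(3) = mex{0,0} = 1
G(4) = mex{1,0,0} = 2
G(5) = mex{1,1,0} = 2
G(6) = mex{2,1,1} = 0
G(7) = mex{2,2,1} = 0
G(8) = mex{0,2,2,0} = 1
G(9) = mex{0,0,2,0,0} = 1
G(10) = mex{1,0,0,1,0} = 2
G(11) = mex{1,1,0,1,1} = 2
G(12) = mex{2,1,1,2,1} = 0
G(13) = mex{2,2,1,2,2} = 0
G(14) = mex{0,2,2,0,2} = 1
G(15) = mex{0,0,2,0,0} = 1
G(16) = mex{1,0,0,1,0} = 2
G(17) = mex{1,1,0,1,1} = 2
G(18) = mex{2,1,1,2,1} = 0
G(19) = mex{2,2,1,2,2} = 0
G(20) = mex{0,2,2,0,2} = 1
G(21) = mex{0,0,2,0,0} = 1
G(22) = mex{1,0,0,1,0} = 2
G(23) = mex{1,1,0,1,1} = 2
G(24) = mex{2,1,1,2,1} = 0
G_A(24) = 0.
Pile B, S = {3, 4, 5, 8, 9}:
n :  0  1  2  3  4  5  6  7  8  9 10 11 12 13 14 15 16 17 18 19 20 21 22 23 24 25 26
G :  0  0  0  1  1  1  2  2  2  3  3  3  0  0  0  1  1  1  2  2  2  3  3  3  0  0  0
G_B(26) = 0.
Pile C, S = {1, 2, 3, 4, 8}:
G(0) = 0
G(1) = mex{0} = 1
G(2) = mex{1,0} = 2
G(3) = mex{2,1,0} = 3
G(4) = mex{3,2,1,0} = 4
G(5) = mex{4,3,2,1} = 0
G(6) = mex{0,4,3,2} = 1
G(7) = mex{1,0,4,3} = 2
G(8) = mex{2,1,0,4,0} = 3
G(9) = mex{3,2,1,0,1} = 4
G(10) = mex{4,3,2,1,2} = 0
G(11) = mex{0,4,3,2,3} = 1
G(12) = mex{1,0,4,3,4} = 2
G(13) = mex{2,1,0,4,0} = 3
G_C(13) = 3.
Combined Grundy value = 0 ⊕ 0 ⊕ 3 = 3.
A winning move leaves total XOR = 0, i.e. changes one component's Grundy value g to g ⊕ X where X is the current total.
Pile A: need g' = 0⊕3 = 3. Options: 24−2→G=2, 24−3→G=1, 24−4→G=1, 24−8→G=2, 24−9→G=1. Hits: 0.
Pile B: need g' = 0⊕3 = 3. Options: 26−3→G=3, 26−4→G=3, 26−5→G=3, 26−8→G=2, 26−9→G=1. Hits: 3.
Pile C: need g' = 3⊕3 = 0. Options: 13−1→G=2, 13−2→G=1, 13−3→G=0, 13−4→G=4, 13−8→G=0. Hits: 2.

5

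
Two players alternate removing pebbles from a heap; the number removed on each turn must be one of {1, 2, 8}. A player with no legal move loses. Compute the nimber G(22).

1

n :  0  1  2  3  4  5  6  7  8  9 10 11 12 13 14 15 16 17 18 19 20 21 22
G :  0  1  2  0  1  2  0  1  2  0  1  2  0  1  2  0  1  2  0  1  2  0  1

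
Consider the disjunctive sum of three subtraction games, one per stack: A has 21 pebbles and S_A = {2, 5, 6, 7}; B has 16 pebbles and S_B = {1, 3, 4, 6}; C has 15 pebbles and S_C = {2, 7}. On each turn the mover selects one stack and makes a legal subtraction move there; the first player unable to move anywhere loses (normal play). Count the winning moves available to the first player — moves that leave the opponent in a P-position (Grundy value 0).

4

Stack A, S = {2, 5, 6, 7}:
G(0) = 0
G(1) = mex{} = 0
G(2) = mex{0} = 1
G(3) = mex{0} = 1
G(4) = mex{1} = 0
G(5) = mex{1,0} = 2
G(6) = mex{0,0,0} = 1
G(7) = mex{2,1,0,0} = 3
G(8) = mex{1,1,1,0} = 2
G(9) = mex{3,0,1,1} = 2
G(10) = mex{2,2,0,1} = 3
G(11) = mex{2,1,2,0} = 3
G(12) = mex{3,3,1,2} = 0
G(13) = mex{3,2,3,1} = 0
G(14) = mex{0,2,2,3} = 1
G(15) = mex{0,3,2,2} = 1
G(16) = mex{1,3,3,2} = 0
G(17) = mex{1,0,3,3} = 2
G(18) = mex{0,0,0,3} = 1
G(19) = mex{2,1,0,0} = 3
G(20) = mex{1,1,1,0} = 2
G(21) = mex{3,0,1,1} = 2
G_A(21) = 2.
Stack B, S = {1, 3, 4, 6}:
n :  0  1  2  3  4  5  6  7  8  9 10 11 12 13 14 15 16
G :  0  1  0  1  2  3  2  0  1  0  1  2  3  2  0  1  0
G_B(16) = 0.
Stack C, S = {2, 7}:
n :  0  1  2  3  4  5  6  7  8  9 10 11 12 13 14 15
G :  0  0  1  1  0  0  1  1  2  0  0  1  1  0  0  1
G_C(15) = 1.
Combined Grundy value = 2 ⊕ 0 ⊕ 1 = 3.
A winning move leaves total XOR = 0, i.e. changes one component's Grundy value g to g ⊕ X where X is the current total.
Stack A: need g' = 2⊕3 = 1. Options: 21−2→G=3, 21−5→G=0, 21−6→G=1, 21−7→G=1. Hits: 2.
Stack B: need g' = 0⊕3 = 3. Options: 16−1→G=1, 16−3→G=2, 16−4→G=3, 16−6→G=1. Hits: 1.
Stack C: need g' = 1⊕3 = 2. Options: 15−2→G=0, 15−7→G=2. Hits: 1.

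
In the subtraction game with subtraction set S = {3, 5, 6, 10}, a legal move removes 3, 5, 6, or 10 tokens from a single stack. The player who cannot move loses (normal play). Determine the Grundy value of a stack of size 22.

3

n :  0  1  2  3  4  5  6  7  8  9 10 11 12 13 14 15 16 17 18 19 20 21 22
G :  0  0  0  1  1  1  2  2  2  0  3  3  1  0  4  2  1  0  3  2  1  0  3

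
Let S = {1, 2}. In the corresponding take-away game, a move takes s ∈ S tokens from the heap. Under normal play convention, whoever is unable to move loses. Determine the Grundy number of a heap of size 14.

2

n :  0  1  2  3  4  5  6  7  8  9 10 11 12 13 14
G :  0  1  2  0  1  2  0  1  2  0  1  2  0  1  2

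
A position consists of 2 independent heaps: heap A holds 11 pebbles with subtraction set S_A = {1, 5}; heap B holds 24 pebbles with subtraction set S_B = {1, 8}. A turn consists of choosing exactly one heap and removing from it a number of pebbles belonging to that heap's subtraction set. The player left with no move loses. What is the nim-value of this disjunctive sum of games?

1

Heap A, S = {1, 5}:
n :  0  1  2  3  4  5  6  7  8  9 10 11
G :  0  1  0  1  0  1  0  1  0  1  0  1
G_A(11) = 1.
Heap B, S = {1, 8}:
n :  0  1  2  3  4  5  6  7  8  9 10 11 12 13 14 15 16 17 18 19 20 21 22 23 24
G :  0  1  0  1  0  1  0  1  2  0  1  0  1  0  1  0  1  2  0  1  0  1  0  1  0
G_B(24) = 0.
Combined Grundy value = 1 ⊕ 0 = 1.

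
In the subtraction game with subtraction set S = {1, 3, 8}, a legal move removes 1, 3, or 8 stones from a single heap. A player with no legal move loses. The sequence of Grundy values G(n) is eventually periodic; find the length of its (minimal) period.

11

G(0) = 0
G(1) = mex{0} = 1
G(2) = mex{1} = 0
G(3) = mex{0,0} = 1
G(4) = mex{1,1} = 0
G(5) = mex{0,0} = 1
G(6) = mex{1,1} = 0
G(7) = mex{0,0} = 1
G(8) = mex{1,1,0} = 2
G(9) = mex{2,0,1} = 3
G(10) = mex{3,1,0} = 2
G(11) = mex{2,2,1} = 0
G(12) = mex{0,3,0} = 1
G(13) = mex{1,2,1} = 0
G(14) = mex{0,0,0} = 1
G(15) = mex{1,1,1} = 0
G(16) = mex{0,0,2} = 1
G(17) = mex{1,1,3} = 0
G(18) = mex{0,0,2} = 1
G(19) = mex{1,1,0} = 2
G(20) = mex{2,0,1} = 3
G(21) = mex{3,1,0} = 2
G(22) = mex{2,2,1} = 0
G(23) = mex{0,3,0} = 1
G(n+11) = G(n) holds for n = 0,…,7 (a full window of length max(S) = 8), so the sequence is purely periodic with period 11.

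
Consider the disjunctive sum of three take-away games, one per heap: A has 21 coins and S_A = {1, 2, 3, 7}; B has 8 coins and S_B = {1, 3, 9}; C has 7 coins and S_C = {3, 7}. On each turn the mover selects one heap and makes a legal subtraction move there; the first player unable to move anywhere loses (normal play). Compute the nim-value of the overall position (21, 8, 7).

Heap A, S = {1, 2, 3, 7}:
n :  0  1  2  3  4  5  6  7  8  9 10 11 12 13 14 15 16 17 18 19 20 21
G :  0  1  2  3  0  1  2  3  0  1  2  3  0  1  2  3  0  1  2  3  0  1
G_A(21) = 1.
Heap B, S = {1, 3, 9}:
n : 0 1 2 3 4 5 6 7 8
G : 0 1 0 1 0 1 0 1 0
G_B(8) = 0.
Heap C, S = {3, 7}:
n : 0 1 2 3 4 5 6 7
G : 0 0 0 1 1 1 0 2
G_C(7) = 2.
Combined Grundy value = 1 ⊕ 0 ⊕ 2 = 3.

3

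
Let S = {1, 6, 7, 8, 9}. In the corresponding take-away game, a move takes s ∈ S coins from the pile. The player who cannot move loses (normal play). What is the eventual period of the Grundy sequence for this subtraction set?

14

n :  0  1  2  3  4  5  6  7  8  9 10 11 12 13 14 15 16 17 18 19 20 21 22 23 24 25 26 27 28 29
G :  0  1  0  1  0  1  2  3  2  3  2  3  4  5  0  1  0  1  0  1  2  3  2  3  2  3  4  5  0  1
G(n+14) = G(n) holds for n = 0,…,8 (a full window of length max(S) = 9), so the sequence is purely periodic with period 14.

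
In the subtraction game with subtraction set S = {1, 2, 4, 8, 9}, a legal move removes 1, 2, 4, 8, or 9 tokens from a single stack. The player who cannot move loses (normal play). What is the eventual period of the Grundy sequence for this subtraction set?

13

n :  0  1  2  3  4  5  6  7  8  9 10 11 12 13 14 15 16 17 18 19 20 21 22 23 24 25 26 27
G :  0  1  2  0  1  2  0  1  2  3  4  5  3  0  1  2  0  1  2  0  1  2  3  4  5  3  0  1
G(n+13) = G(n) holds for n = 0,…,8 (a full window of length max(S) = 9), so the sequence is purely periodic with period 13.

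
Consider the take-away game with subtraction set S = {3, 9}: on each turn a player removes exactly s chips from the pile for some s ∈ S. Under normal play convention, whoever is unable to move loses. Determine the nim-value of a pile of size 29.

1

n :  0  1  2  3  4  5  6  7  8  9 10 11 12 13 14 15 16 17 18 19 20 21 22 23 24 25 26 27 28 29
G :  0  0  0  1  1  1  0  0  0  1  1  1  0  0  0  1  1  1  0  0  0  1  1  1  0  0  0  1  1  1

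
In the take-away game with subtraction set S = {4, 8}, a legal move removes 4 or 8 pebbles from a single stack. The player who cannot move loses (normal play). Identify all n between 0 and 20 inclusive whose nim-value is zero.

n :  0  1  2  3  4  5  6  7  8  9 10 11 12 13 14 15 16 17 18 19 20
G :  0  0  0  0  1  1  1  1  2  2  2  2  0  0  0  0  1  1  1  1  2
P-positions are exactly the n with G(n) = 0.

0, 1, 2, 3, 12, 13, 14, 15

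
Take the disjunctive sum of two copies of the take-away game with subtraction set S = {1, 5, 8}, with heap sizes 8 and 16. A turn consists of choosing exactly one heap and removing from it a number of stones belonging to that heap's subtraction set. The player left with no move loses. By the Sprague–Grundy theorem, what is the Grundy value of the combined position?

3

All heaps use S = {1, 5, 8}:
G(0) = 0
G(1) = mex{0} = 1
G(2) = mex{1} = 0
G(3) = mex{0} = 1
G(4) = mex{1} = 0
G(5) = mex{0,0} = 1
G(6) = mex{1,1} = 0
G(7) = mex{0,0} = 1
G(8) = mex{1,1,0} = 2
G(9) = mex{2,0,1} = 3
G(10) = mex{3,1,0} = 2
G(11) = mex{2,0,1} = 3
G(12) = mex{3,1,0} = 2
G(13) = mex{2,2,1} = 0
G(14) = mex{0,3,0} = 1
G(15) = mex{1,2,1} = 0
G(16) = mex{0,3,2} = 1
Heap A: G(8) = 2.
Heap B: G(16) = 1.
Combined Grundy value = 2 ⊕ 1 = 3.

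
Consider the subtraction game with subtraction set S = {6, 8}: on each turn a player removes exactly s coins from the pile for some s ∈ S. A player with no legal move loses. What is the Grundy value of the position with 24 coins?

n :  0  1  2  3  4  5  6  7  8  9 10 11 12 13 14 15 16 17 18 19 20 21 22 23 24
G :  0  0  0  0  0  0  1  1  1  1  1  1  2  2  0  0  0  0  0  0  1  1  1  1  1

1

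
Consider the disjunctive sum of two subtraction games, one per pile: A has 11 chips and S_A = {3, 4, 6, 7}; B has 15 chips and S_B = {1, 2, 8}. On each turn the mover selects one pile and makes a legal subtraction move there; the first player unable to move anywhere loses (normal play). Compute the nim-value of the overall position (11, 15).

0

Pile A, S = {3, 4, 6, 7}:
n :  0  1  2  3  4  5  6  7  8  9 10 11
G :  0  0  0  1  1  1  2  2  2  3  0  0
G_A(11) = 0.
Pile B, S = {1, 2, 8}:
n :  0  1  2  3  4  5  6  7  8  9 10 11 12 13 14 15
G :  0  1  2  0  1  2  0  1  2  0  1  2  0  1  2  0
G_B(15) = 0.
Combined Grundy value = 0 ⊕ 0 = 0.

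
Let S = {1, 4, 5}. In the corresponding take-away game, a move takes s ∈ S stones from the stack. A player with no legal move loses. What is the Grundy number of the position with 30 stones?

2

n :  0  1  2  3  4  5  6  7  8  9 10 11 12 13 14 15 16 17 18 19 20 21 22 23 24 25 26 27 28 29 30
G :  0  1  0  1  2  3  2  3  0  1  0  1  2  3  2  3  0  1  0  1  2  3  2  3  0  1  0  1  2  3  2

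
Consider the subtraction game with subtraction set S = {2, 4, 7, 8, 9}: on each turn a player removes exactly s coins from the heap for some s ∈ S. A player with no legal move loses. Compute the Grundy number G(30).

1

G(0) = 0
G(1) = mex{} = 0
G(2) = mex{0} = 1
G(3) = mex{0} = 1
G(4) = mex{1,0} = 2
G(5) = mex{1,0} = 2
G(6) = mex{2,1} = 0
G(7) = mex{2,1,0} = 3
G(8) = mex{0,2,0,0} = 1
G(9) = mex{3,2,1,0,0} = 4
G(10) = mex{1,0,1,1,0} = 2
G(11) = mex{4,3,2,1,1} = 0
G(12) = mex{2,1,2,2,1} = 0
G(13) = mex{0,4,0,2,2} = 1
G(14) = mex{0,2,3,0,2} = 1
G(15) = mex{1,0,1,3,0} = 2
G(16) = mex{1,0,4,1,3} = 2
G(17) = mex{2,1,2,4,1} = 0
G(18) = mex{2,1,0,2,4} = 3
G(19) = mex{0,2,0,0,2} = 1
G(20) = mex{3,2,1,0,0} = 4
G(21) = mex{1,0,1,1,0} = 2
G(22) = mex{4,3,2,1,1} = 0
G(23) = mex{2,1,2,2,1} = 0
G(24) = mex{0,4,0,2,2} = 1
G(25) = mex{0,2,3,0,2} = 1
G(26) = mex{1,0,1,3,0} = 2
G(27) = mex{1,0,4,1,3} = 2
G(28) = mex{2,1,2,4,1} = 0
G(29) = mex{2,1,0,2,4} = 3
G(30) = mex{0,2,0,0,2} = 1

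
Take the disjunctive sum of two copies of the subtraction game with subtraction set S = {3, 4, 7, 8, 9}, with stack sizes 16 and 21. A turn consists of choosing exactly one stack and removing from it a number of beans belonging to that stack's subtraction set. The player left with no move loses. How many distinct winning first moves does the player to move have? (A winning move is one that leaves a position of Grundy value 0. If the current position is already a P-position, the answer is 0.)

2

All stacks use S = {3, 4, 7, 8, 9}:
n :  0  1  2  3  4  5  6  7  8  9 10 11 12 13 14 15 16 17 18 19 20 21
G :  0  0  0  1  1  1  2  2  2  3  3  3  0  0  0  1  1  1  2  2  2  3
Stack A: G(16) = 1.
Stack B: G(21) = 3.
Combined Grundy value = 1 ⊕ 3 = 2.
A winning move leaves total XOR = 0, i.e. changes one component's Grundy value g to g ⊕ X where X is the current total.
Stack A: need g' = 1⊕2 = 3. Options: 16−3→G=0, 16−4→G=0, 16−7→G=3, 16−8→G=2, 16−9→G=2. Hits: 1.
Stack B: need g' = 3⊕2 = 1. Options: 21−3→G=2, 21−4→G=1, 21−7→G=0, 21−8→G=0, 21−9→G=0. Hits: 1.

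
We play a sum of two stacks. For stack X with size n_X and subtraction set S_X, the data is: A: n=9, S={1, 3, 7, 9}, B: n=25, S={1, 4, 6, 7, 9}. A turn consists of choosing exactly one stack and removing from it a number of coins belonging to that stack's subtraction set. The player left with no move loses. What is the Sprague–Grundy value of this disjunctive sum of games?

Stack A, S = {1, 3, 7, 9}:
G(0) = 0
G(1) = mex{0} = 1
G(2) = mex{1} = 0
G(3) = mex{0,0} = 1
G(4) = mex{1,1} = 0
G(5) = mex{0,0} = 1
G(6) = mex{1,1} = 0
G(7) = mex{0,0,0} = 1
G(8) = mex{1,1,1} = 0
G(9) = mex{0,0,0,0} = 1
G_A(9) = 1.
Stack B, S = {1, 4, 6, 7, 9}:
G(0) = 0
G(1) = mex{0} = 1
G(2) = mex{1} = 0
G(3) = mex{0} = 1
G(4) = mex{1,0} = 2
G(5) = mex{2,1} = 0
G(6) = mex{0,0,0} = 1
G(7) = mex{1,1,1,0} = 2
G(8) = mex{2,2,0,1} = 3
G(9) = mex{3,0,1,0,0} = 2
G(10) = mex{2,1,2,1,1} = 0
G(11) = mex{0,2,0,2,0} = 1
G(12) = mex{1,3,1,0,1} = 2
G(13) = mex{2,2,2,1,2} = 0
G(14) = mex{0,0,3,2,0} = 1
G(15) = mex{1,1,2,3,1} = 0
G(16) = mex{0,2,0,2,2} = 1
G(17) = mex{1,0,1,0,3} = 2
G(18) = mex{2,1,2,1,2} = 0
G(19) = mex{0,0,0,2,0} = 1
G(20) = mex{1,1,1,0,1} = 2
G(21) = mex{2,2,0,1,2} = 3
G(22) = mex{3,0,1,0,0} = 2
G(23) = mex{2,1,2,1,1} = 0
G(24) = mex{0,2,0,2,0} = 1
G(25) = mex{1,3,1,0,1} = 2
G_B(25) = 2.
Combined Grundy value = 1 ⊕ 2 = 3.

3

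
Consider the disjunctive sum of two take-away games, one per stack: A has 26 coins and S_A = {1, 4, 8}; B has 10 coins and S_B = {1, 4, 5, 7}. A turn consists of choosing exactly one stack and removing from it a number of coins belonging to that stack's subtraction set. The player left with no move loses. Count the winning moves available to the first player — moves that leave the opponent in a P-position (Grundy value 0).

0

Stack A, S = {1, 4, 8}:
n :  0  1  2  3  4  5  6  7  8  9 10 11 12 13 14 15 16 17 18 19 20 21 22 23 24 25 26
G :  0  1  0  1  2  0  1  0  1  2  3  2  0  1  0  1  2  0  1  0  1  2  3  2  0  1  0
G_A(26) = 0.
Stack B, S = {1, 4, 5, 7}:
G(0) = 0
G(1) = mex{0} = 1
G(2) = mex{1} = 0
G(3) = mex{0} = 1
G(4) = mex{1,0} = 2
G(5) = mex{2,1,0} = 3
G(6) = mex{3,0,1} = 2
G(7) = mex{2,1,0,0} = 3
G(8) = mex{3,2,1,1} = 0
G(9) = mex{0,3,2,0} = 1
G(10) = mex{1,2,3,1} = 0
G_B(10) = 0.
Combined Grundy value = 0 ⊕ 0 = 0.
A winning move leaves total XOR = 0, i.e. changes one component's Grundy value g to g ⊕ X where X is the current total.
Stack A: target g' = 0⊕0 = 0, but every legal move changes the Grundy value (mex property), so 0 moves.
Stack B: target g' = 0⊕0 = 0, but every legal move changes the Grundy value (mex property), so 0 moves.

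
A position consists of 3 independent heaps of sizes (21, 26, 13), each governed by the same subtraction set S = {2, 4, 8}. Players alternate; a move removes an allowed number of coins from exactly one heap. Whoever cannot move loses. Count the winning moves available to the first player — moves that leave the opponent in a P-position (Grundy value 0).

All heaps use S = {2, 4, 8}:
G(0) = 0
G(1) = mex{} = 0
G(2) = mex{0} = 1
G(3) = mex{0} = 1
G(4) = mex{1,0} = 2
G(5) = mex{1,0} = 2
G(6) = mex{2,1} = 0
G(7) = mex{2,1} = 0
G(8) = mex{0,2,0} = 1
G(9) = mex{0,2,0} = 1
G(10) = mex{1,0,1} = 2
G(11) = mex{1,0,1} = 2
G(12) = mex{2,1,2} = 0
G(13) = mex{2,1,2} = 0
G(14) = mex{0,2,0} = 1
G(15) = mex{0,2,0} = 1
G(16) = mex{1,0,1} = 2
G(17) = mex{1,0,1} = 2
G(18) = mex{2,1,2} = 0
G(19) = mex{2,1,2} = 0
G(20) = mex{0,2,0} = 1
G(21) = mex{0,2,0} = 1
G(22) = mex{1,0,1} = 2
G(23) = mex{1,0,1} = 2
G(24) = mex{2,1,2} = 0
G(25) = mex{2,1,2} = 0
G(26) = mex{0,2,0} = 1
Heap A: G(21) = 1.
Heap B: G(26) = 1.
Heap C: G(13) = 0.
Combined Grundy value = 1 ⊕ 1 ⊕ 0 = 0.
A winning move leaves total XOR = 0, i.e. changes one component's Grundy value g to g ⊕ X where X is the current total.
Heap A: target g' = 1⊕0 = 1, but every legal move changes the Grundy value (mex property), so 0 moves.
Heap B: target g' = 1⊕0 = 1, but every legal move changes the Grundy value (mex property), so 0 moves.
Heap C: target g' = 0⊕0 = 0, but every legal move changes the Grundy value (mex property), so 0 moves.

0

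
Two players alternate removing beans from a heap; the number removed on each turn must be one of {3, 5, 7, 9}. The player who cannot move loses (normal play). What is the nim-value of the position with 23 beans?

3

G(0) = 0
G(1) = mex{} = 0
G(2) = mex{} = 0
G(3) = mex{0} = 1
G(4) = mex{0} = 1
G(5) = mex{0,0} = 1
G(6) = mex{1,0} = 2
G(7) = mex{1,0,0} = 2
G(8) = mex{1,1,0} = 2
G(9) = mex{2,1,0,0} = 3
G(10) = mex{2,1,1,0} = 3
G(11) = mex{2,2,1,0} = 3
G(12) = mex{3,2,1,1} = 0
G(13) = mex{3,2,2,1} = 0
G(14) = mex{3,3,2,1} = 0
G(15) = mex{0,3,2,2} = 1
G(16) = mex{0,3,3,2} = 1
G(17) = mex{0,0,3,2} = 1
G(18) = mex{1,0,3,3} = 2
G(19) = mex{1,0,0,3} = 2
G(20) = mex{1,1,0,3} = 2
G(21) = mex{2,1,0,0} = 3
G(22) = mex{2,1,1,0} = 3
G(23) = mex{2,2,1,0} = 3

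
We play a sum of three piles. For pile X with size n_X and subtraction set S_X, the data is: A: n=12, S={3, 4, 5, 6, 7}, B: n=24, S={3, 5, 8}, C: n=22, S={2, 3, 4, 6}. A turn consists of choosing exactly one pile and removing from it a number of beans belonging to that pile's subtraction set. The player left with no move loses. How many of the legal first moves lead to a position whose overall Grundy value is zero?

3

Pile A, S = {3, 4, 5, 6, 7}:
n :  0  1  2  3  4  5  6  7  8  9 10 11 12
G :  0  0  0  1  1  1  2  2  2  3  0  0  0
G_A(12) = 0.
Pile B, S = {3, 5, 8}:
G(0) = 0
G(1) = mex{} = 0
G(2) = mex{} = 0
G(3) = mex{0} = 1
G(4) = mex{0} = 1
G(5) = mex{0,0} = 1
G(6) = mex{1,0} = 2
G(7) = mex{1,0} = 2
G(8) = mex{1,1,0} = 2
G(9) = mex{2,1,0} = 3
G(10) = mex{2,1,0} = 3
G(11) = mex{2,2,1} = 0
G(12) = mex{3,2,1} = 0
G(13) = mex{3,2,1} = 0
G(14) = mex{0,3,2} = 1
G(15) = mex{0,3,2} = 1
G(16) = mex{0,0,2} = 1
G(17) = mex{1,0,3} = 2
G(18) = mex{1,0,3} = 2
G(19) = mex{1,1,0} = 2
G(20) = mex{2,1,0} = 3
G(21) = mex{2,1,0} = 3
G(22) = mex{2,2,1} = 0
G(23) = mex{3,2,1} = 0
G(24) = mex{3,2,1} = 0
G_B(24) = 0.
Pile C, S = {2, 3, 4, 6}:
n :  0  1  2  3  4  5  6  7  8  9 10 11 12 13 14 15 16 17 18 19 20 21 22
G :  0  0  1  1  2  2  3  3  0  0  1  1  2  2  3  3  0  0  1  1  2  2  3
G_C(22) = 3.
Combined Grundy value = 0 ⊕ 0 ⊕ 3 = 3.
A winning move leaves total XOR = 0, i.e. changes one component's Grundy value g to g ⊕ X where X is the current total.
Pile A: need g' = 0⊕3 = 3. Options: 12−3→G=3, 12−4→G=2, 12−5→G=2, 12−6→G=2, 12−7→G=1. Hits: 1.
Pile B: need g' = 0⊕3 = 3. Options: 24−3→G=3, 24−5→G=2, 24−8→G=1. Hits: 1.
Pile C: need g' = 3⊕3 = 0. Options: 22−2→G=2, 22−3→G=1, 22−4→G=1, 22−6→G=0. Hits: 1.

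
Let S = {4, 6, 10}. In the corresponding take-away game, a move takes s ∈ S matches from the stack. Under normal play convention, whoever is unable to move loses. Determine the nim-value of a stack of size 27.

3

n :  0  1  2  3  4  5  6  7  8  9 10 11 12 13 14 15 16 17 18 19 20 21 22 23 24 25 26 27
G :  0  0  0  0  1  1  1  1  2  2  2  2  3  3  0  0  0  0  1  1  1  1  2  2  2  2  3  3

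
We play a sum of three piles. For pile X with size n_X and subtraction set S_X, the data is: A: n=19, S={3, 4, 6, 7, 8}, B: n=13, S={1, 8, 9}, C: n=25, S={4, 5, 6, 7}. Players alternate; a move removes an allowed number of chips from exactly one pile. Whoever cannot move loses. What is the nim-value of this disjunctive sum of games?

Pile A, S = {3, 4, 6, 7, 8}:
G(0) = 0
G(1) = mex{} = 0
G(2) = mex{} = 0
G(3) = mex{0} = 1
G(4) = mex{0,0} = 1
G(5) = mex{0,0} = 1
G(6) = mex{1,0,0} = 2
G(7) = mex{1,1,0,0} = 2
G(8) = mex{1,1,0,0,0} = 2
G(9) = mex{2,1,1,0,0} = 3
G(10) = mex{2,2,1,1,0} = 3
G(11) = mex{2,2,1,1,1} = 0
G(12) = mex{3,2,2,1,1} = 0
G(13) = mex{3,3,2,2,1} = 0
G(14) = mex{0,3,2,2,2} = 1
G(15) = mex{0,0,3,2,2} = 1
G(16) = mex{0,0,3,3,2} = 1
G(17) = mex{1,0,0,3,3} = 2
G(18) = mex{1,1,0,0,3} = 2
G(19) = mex{1,1,0,0,0} = 2
G_A(19) = 2.
Pile B, S = {1, 8, 9}:
n :  0  1  2  3  4  5  6  7  8  9 10 11 12 13
G :  0  1  0  1  0  1  0  1  2  3  2  3  2  3
G_B(13) = 3.
Pile C, S = {4, 5, 6, 7}:
G(0) = 0
G(1) = mex{} = 0
G(2) = mex{} = 0
G(3) = mex{} = 0
G(4) = mex{0} = 1
G(5) = mex{0,0} = 1
G(6) = mex{0,0,0} = 1
G(7) = mex{0,0,0,0} = 1
G(8) = mex{1,0,0,0} = 2
G(9) = mex{1,1,0,0} = 2
G(10) = mex{1,1,1,0} = 2
G(11) = mex{1,1,1,1} = 0
G(12) = mex{2,1,1,1} = 0
G(13) = mex{2,2,1,1} = 0
G(14) = mex{2,2,2,1} = 0
G(15) = mex{0,2,2,2} = 1
G(16) = mex{0,0,2,2} = 1
G(17) = mex{0,0,0,2} = 1
G(18) = mex{0,0,0,0} = 1
G(19) = mex{1,0,0,0} = 2
G(20) = mex{1,1,0,0} = 2
G(21) = mex{1,1,1,0} = 2
G(22) = mex{1,1,1,1} = 0
G(23) = mex{2,1,1,1} = 0
G(24) = mex{2,2,1,1} = 0
G(25) = mex{2,2,2,1} = 0
G_C(25) = 0.
Combined Grundy value = 2 ⊕ 3 ⊕ 0 = 1.

1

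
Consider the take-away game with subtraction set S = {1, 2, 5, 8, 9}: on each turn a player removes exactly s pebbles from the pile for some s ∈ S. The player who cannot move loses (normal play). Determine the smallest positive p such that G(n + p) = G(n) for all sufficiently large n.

n :  0  1  2  3  4  5  6  7  8  9 10 11 12 13 14 15 16 17 18 19 20 21
G :  0  1  2  0  1  2  0  1  2  3  0  1  2  0  1  2  0  1  2  3  0  1
G(n+10) = G(n) holds for n = 0,…,8 (a full window of length max(S) = 9), so the sequence is purely periodic with period 10.

10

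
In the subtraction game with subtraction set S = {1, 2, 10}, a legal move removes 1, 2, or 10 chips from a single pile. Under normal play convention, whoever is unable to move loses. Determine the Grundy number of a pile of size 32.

2

n :  0  1  2  3  4  5  6  7  8  9 10 11 12 13 14 15 16 17 18 19 20 21 22 23 24 25 26 27 28 29 30 31 32
G :  0  1  2  0  1  2  0  1  2  0  1  2  0  1  2  0  1  2  0  1  2  0  1  2  0  1  2  0  1  2  0  1  2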